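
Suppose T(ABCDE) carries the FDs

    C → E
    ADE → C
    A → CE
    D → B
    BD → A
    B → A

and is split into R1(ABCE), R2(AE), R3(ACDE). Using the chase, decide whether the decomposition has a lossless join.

Chase test. Columns are ABCDE; row i has aⱼ where attribute j ∈ Ri, else bᵢⱼ.
Initial tableau (one row per fragment):
  row 1: a1 a2 a3 b14 a5
  row 2: a1 b22 b23 b24 a5
  row 3: a1 b32 a3 a4 a5
Rows 1 and 2 agree on A; apply A→CE and equate their CE entries.
No row becomes fully distinguished — the join is lossy.

No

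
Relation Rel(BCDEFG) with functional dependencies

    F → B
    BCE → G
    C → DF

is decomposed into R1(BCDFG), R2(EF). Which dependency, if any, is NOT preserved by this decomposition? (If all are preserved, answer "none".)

Check BCE → G: no single fragment contains all of {BCEG}, and the restricted closure of {BCE} across the fragments never reaches {G}.
F → B is preserved.
C → DF is preserved.

BCE → G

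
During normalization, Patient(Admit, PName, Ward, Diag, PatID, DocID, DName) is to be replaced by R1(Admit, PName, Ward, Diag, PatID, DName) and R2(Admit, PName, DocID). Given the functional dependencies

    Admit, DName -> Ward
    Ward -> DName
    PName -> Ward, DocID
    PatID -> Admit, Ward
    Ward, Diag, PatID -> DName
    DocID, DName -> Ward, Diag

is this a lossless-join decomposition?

Yes

Common attributes: R1 ∩ R2 = {Admit, PName}.
Closure of {Admit, PName}: PName → Ward, DocID applies, adding Ward, DocID; Ward → DName applies, adding DName; DocID, DName → Ward, Diag applies, adding Diag. So (Admit, PName)⁺ = {Admit, PName, Ward, Diag, DocID, DName}.
This closure contains every attribute of R2, so R1 ∩ R2 → R2. The join is lossless.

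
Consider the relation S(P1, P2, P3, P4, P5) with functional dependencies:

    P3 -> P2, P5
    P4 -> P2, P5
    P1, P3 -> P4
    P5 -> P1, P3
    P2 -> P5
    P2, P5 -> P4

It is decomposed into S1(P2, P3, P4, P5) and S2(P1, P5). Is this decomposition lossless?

Common attributes: S1 ∩ S2 = {P5}.
Closure of {P5}: P5 → P1, P3 applies, adding P1, P3; P3 → P2, P5 applies, adding P2; P1, P3 → P4 applies, adding P4. So (P5)⁺ = {P1, P2, P3, P4, P5}.
This closure contains every attribute of S1, so S1 ∩ S2 → S1. The join is lossless.

Yes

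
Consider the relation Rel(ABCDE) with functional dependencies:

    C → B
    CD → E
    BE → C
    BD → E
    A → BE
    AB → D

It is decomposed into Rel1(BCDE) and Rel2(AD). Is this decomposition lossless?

Common attributes: Rel1 ∩ Rel2 = {D}.
No dependency enlarges {D}, so (D)⁺ = {D}.
The closure contains neither all of Rel1 = {BCDE} nor all of Rel2 = {AD}, so the common attributes are not a superkey of either fragment. The join is lossy.

No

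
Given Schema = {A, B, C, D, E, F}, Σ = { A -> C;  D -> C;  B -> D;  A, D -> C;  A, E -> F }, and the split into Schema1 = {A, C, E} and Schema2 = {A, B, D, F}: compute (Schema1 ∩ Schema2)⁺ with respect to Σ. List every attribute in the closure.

A, C

Schema1 ∩ Schema2 = {A}.
A → C applies, adding C
Closure: {A, C}.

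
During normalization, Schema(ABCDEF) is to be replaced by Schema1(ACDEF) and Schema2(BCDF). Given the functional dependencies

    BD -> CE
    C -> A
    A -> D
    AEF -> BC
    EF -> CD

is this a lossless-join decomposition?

No

Common attributes: Schema1 ∩ Schema2 = {CDF}.
Closure of {CDF}: C → A applies, adding A. So (CDF)⁺ = {ACDF}.
The closure contains neither all of Schema1 = {ACDEF} nor all of Schema2 = {BCDF}, so the common attributes are not a superkey of either fragment. The join is lossy.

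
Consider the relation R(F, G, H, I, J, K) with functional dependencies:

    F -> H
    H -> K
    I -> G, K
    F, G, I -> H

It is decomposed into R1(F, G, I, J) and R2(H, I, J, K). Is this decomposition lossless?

No

Common attributes: R1 ∩ R2 = {I, J}.
Closure of {I, J}: I → G, K applies, adding G, K. So (I, J)⁺ = {G, I, J, K}.
The closure contains neither all of R1 = {F, G, I, J} nor all of R2 = {H, I, J, K}, so the common attributes are not a superkey of either fragment. The join is lossy.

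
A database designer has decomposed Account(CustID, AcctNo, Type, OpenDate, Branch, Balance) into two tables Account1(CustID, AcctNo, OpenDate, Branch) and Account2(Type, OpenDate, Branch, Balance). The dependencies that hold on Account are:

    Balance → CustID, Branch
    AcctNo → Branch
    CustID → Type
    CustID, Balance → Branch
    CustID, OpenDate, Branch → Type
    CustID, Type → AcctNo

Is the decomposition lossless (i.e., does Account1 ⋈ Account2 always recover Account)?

Common attributes: Account1 ∩ Account2 = {OpenDate, Branch}.
No dependency enlarges {OpenDate, Branch}, so (OpenDate, Branch)⁺ = {OpenDate, Branch}.
The closure contains neither all of Account1 = {CustID, AcctNo, OpenDate, Branch} nor all of Account2 = {Type, OpenDate, Branch, Balance}, so the common attributes are not a superkey of either fragment. The join is lossy.

No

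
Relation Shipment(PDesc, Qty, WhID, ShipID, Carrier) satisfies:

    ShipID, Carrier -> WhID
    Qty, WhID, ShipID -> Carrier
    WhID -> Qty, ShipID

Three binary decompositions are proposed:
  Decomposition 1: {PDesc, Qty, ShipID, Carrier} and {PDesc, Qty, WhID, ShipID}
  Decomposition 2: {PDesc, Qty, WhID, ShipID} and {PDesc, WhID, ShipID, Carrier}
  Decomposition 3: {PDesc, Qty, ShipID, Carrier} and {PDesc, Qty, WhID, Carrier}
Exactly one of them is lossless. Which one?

Decomposition 1: common = {PDesc, Qty, ShipID}, closure = {PDesc, Qty, ShipID} → lossy.
Decomposition 2: common = {PDesc, WhID, ShipID}, closure = {PDesc, Qty, WhID, ShipID, Carrier} → lossless.
Decomposition 3: common = {PDesc, Qty, Carrier}, closure = {PDesc, Qty, Carrier} → lossy.

Decomposition 2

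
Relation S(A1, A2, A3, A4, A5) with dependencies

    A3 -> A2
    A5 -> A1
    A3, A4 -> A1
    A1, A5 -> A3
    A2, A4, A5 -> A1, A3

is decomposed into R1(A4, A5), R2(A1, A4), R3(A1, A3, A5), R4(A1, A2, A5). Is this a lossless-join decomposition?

Yes

Chase test. Columns are A1, A2, A3, A4, A5; row i has aⱼ where attribute j ∈ Ri, else bᵢⱼ.
Initial tableau (one row per fragment):
  row 1: b11 b12 b13 a4 a5
  row 2: a1 b22 b23 a4 b25
  row 3: a1 b32 a3 b34 a5
  row 4: a1 a2 b43 b44 a5
Rows 1 and 3 agree on A5; apply A5→A1 and equate their A1 entries.
Rows 1 and 3 agree on A1, A5; apply A1, A5→A3 and equate their A3 entries.
Rows 1 and 4 agree on A1, A5; apply A1, A5→A3 and equate their A3 entries.
Rows 1 and 3 agree on A3; apply A3→A2 and equate their A2 entries.
Rows 1 and 4 agree on A3; apply A3→A2 and equate their A2 entries.
Row 1 is now all distinguished symbols — the join is lossless.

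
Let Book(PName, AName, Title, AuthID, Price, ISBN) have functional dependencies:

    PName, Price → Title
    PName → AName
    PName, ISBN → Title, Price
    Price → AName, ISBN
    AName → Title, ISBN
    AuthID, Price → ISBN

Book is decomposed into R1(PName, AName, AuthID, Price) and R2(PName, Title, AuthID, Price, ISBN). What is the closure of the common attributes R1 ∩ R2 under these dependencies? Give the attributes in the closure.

R1 ∩ R2 = {PName, AuthID, Price}.
PName, Price → Title applies, adding Title
PName → AName applies, adding AName
Price → AName, ISBN applies, adding ISBN
Closure: {PName, AName, Title, AuthID, Price, ISBN}.

PName, AName, Title, AuthID, Price, ISBN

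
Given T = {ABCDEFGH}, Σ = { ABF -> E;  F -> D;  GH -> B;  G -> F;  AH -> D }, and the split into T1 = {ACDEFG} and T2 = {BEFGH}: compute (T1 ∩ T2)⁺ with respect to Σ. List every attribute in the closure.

T1 ∩ T2 = {EFG}.
F → D applies, adding D
Closure: {DEFG}.

DEFG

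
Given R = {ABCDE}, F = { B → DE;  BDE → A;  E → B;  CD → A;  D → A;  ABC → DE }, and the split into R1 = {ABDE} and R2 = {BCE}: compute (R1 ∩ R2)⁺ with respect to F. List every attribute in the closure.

ABDE

R1 ∩ R2 = {BE}.
B → DE applies, adding D
BDE → A applies, adding A
Closure: {ABDE}.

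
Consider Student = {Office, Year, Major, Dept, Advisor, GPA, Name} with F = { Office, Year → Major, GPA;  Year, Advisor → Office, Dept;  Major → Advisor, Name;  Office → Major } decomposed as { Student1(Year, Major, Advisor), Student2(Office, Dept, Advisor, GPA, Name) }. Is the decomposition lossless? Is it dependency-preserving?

Lossless test: (Advisor)⁺ = {Advisor}, which is a superkey of neither fragment — lossy.
Dependency preservation: the restricted closure of {Office, Year} across the fragments never reaches {Major, GPA}, so Office, Year → Major, GPA cannot be enforced without a join — not preserved.

lossy and not dependency-preserving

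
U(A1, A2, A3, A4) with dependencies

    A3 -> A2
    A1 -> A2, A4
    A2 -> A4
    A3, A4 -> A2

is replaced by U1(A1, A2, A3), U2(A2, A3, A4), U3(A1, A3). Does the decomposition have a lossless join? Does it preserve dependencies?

Lossless test (chase): Rows 1 and 3 agree on A3; apply A3→A2 and equate their A2 entries. Rows 1 and 3 agree on A1; apply A1→A2, A4 and equate their A2, A4 entries. Rows 1 and 2 agree on A2; apply A2→A4 and equate their A4 entries. Row 1 is now all distinguished symbols — the join is lossless.
Dependency preservation: A1 → A2, A4 is not contained in any single fragment, but the restricted closure of its left-hand side across the fragments still reaches the right-hand side; the remaining FDs each lie inside some fragment. All dependencies are preserved.

lossless and dependency-preserving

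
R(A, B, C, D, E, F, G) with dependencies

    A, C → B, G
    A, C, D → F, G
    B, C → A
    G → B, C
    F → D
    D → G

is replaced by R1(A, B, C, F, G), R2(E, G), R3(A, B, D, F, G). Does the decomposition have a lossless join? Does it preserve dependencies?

lossy but dependency-preserving

Lossless test (chase): Rows 1 and 2 agree on G; apply G→B, C and equate their B, C entries. Rows 1 and 3 agree on G; apply G→B, C and equate their B, C entries. Rows 1 and 3 agree on F; apply F→D and equate their D entries. Rows 1 and 2 agree on B, C; apply B, C→A and equate their A entries. No row becomes fully distinguished — the join is lossy.
Dependency preservation: A, C, D → F, G is not contained in any single fragment, but the restricted closure of its left-hand side across the fragments still reaches the right-hand side; the remaining FDs each lie inside some fragment. All dependencies are preserved.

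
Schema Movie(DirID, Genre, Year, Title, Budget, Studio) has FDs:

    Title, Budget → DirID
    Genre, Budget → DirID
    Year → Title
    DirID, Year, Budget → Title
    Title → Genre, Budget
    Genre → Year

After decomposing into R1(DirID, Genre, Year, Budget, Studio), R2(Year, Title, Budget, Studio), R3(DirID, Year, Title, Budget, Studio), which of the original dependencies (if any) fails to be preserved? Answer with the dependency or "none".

none

Title, Budget → DirID lies within R3.
Genre, Budget → DirID lies within R1.
Year → Title lies within R2.
DirID, Year, Budget → Title lies within R3.
Title → Genre, Budget: restricted closure across fragments reaches Genre, Budget.
Genre → Year lies within R1.
Every dependency is enforceable on the fragments, so the decomposition is dependency-preserving.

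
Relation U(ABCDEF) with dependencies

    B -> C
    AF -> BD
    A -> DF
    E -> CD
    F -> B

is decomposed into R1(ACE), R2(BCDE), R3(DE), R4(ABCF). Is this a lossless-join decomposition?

Yes

Chase test. Columns are ABCDEF; row i has aⱼ where attribute j ∈ Ri, else bᵢⱼ.
Initial tableau (one row per fragment):
  row 1: a1 b12 a3 b14 a5 b16
  row 2: b21 a2 a3 a4 a5 b26
  row 3: b31 b32 b33 a4 a5 b36
  row 4: a1 a2 a3 b44 b45 a6
Rows 1 and 4 agree on A; apply A→DF and equate their DF entries.
Rows 1 and 2 agree on E; apply E→CD and equate their CD entries.
Rows 1 and 3 agree on E; apply E→CD and equate their CD entries.
Rows 1 and 4 agree on F; apply F→B and equate their B entries.
Row 1 is now all distinguished symbols — the join is lossless.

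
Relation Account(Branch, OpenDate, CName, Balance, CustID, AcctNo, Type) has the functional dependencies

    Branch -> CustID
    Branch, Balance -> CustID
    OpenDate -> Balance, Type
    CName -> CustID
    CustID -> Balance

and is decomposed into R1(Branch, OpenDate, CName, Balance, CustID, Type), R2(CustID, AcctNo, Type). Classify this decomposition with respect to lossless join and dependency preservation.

Lossless test: (CustID, Type)⁺ = {Balance, CustID, Type}, which is a superkey of neither fragment — lossy.
Dependency preservation: every FD's attributes lie within a single fragment, so each can be enforced locally — preserved.

lossy but dependency-preserving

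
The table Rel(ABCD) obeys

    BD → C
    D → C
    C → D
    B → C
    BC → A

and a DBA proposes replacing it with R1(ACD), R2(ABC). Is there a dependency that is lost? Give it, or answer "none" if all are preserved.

none

BD → C: restricted closure across fragments reaches C.
D → C lies within R1.
C → D lies within R1.
B → C lies within R2.
BC → A lies within R2.
Every dependency is enforceable on the fragments, so the decomposition is dependency-preserving.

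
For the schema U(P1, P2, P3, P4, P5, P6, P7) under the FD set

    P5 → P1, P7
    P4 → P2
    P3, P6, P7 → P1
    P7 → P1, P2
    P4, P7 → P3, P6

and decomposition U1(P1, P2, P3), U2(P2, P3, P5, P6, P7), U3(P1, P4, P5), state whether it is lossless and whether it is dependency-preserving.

Lossless test (chase): Rows 2 and 3 agree on P5; apply P5→P1, P7 and equate their P1, P7 entries. Rows 2 and 3 agree on P7; apply P7→P1, P2 and equate their P1, P2 entries. No row becomes fully distinguished — the join is lossy.
Dependency preservation: the restricted closure of {P4} across the fragments never reaches {P2}, so P4 → P2 cannot be enforced without a join — not preserved.

lossy and not dependency-preserving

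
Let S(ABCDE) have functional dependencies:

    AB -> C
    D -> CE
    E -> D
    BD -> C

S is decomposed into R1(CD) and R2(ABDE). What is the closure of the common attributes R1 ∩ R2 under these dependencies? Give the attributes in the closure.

R1 ∩ R2 = {D}.
D → CE applies, adding CE
Closure: {CDE}.

CDE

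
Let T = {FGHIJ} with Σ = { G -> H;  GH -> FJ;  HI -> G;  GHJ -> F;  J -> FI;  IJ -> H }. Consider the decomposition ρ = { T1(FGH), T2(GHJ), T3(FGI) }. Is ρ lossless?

Chase test. Columns are FGHIJ; row i has aⱼ where attribute j ∈ Ti, else bᵢⱼ.
Initial tableau (one row per fragment):
  row 1: a1 a2 a3 b14 b15
  row 2: b21 a2 a3 b24 a5
  row 3: a1 a2 b33 a4 b35
Rows 1 and 3 agree on G; apply G→H and equate their H entries.
Rows 1 and 2 agree on GH; apply GH→FJ and equate their FJ entries.
Rows 1 and 3 agree on GH; apply GH→FJ and equate their FJ entries.
Rows 1 and 2 agree on J; apply J→FI and equate their FI entries.
Rows 1 and 3 agree on J; apply J→FI and equate their FI entries.
Row 1 is now all distinguished symbols — the join is lossless.

Yes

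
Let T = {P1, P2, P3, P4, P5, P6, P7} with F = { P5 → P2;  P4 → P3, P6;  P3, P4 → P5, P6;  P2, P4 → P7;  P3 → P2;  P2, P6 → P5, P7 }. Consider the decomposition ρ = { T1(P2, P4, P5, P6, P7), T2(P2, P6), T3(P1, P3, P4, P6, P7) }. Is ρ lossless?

Yes

Chase test. Columns are P1, P2, P3, P4, P5, P6, P7; row i has aⱼ where attribute j ∈ Ti, else bᵢⱼ.
Initial tableau (one row per fragment):
  row 1: b11 a2 b13 a4 a5 a6 a7
  row 2: b21 a2 b23 b24 b25 a6 b27
  row 3: a1 b32 a3 a4 b35 a6 a7
Rows 1 and 3 agree on P4; apply P4→P3, P6 and equate their P3, P6 entries.
Rows 1 and 3 agree on P3, P4; apply P3, P4→P5, P6 and equate their P5, P6 entries.
Rows 1 and 3 agree on P3; apply P3→P2 and equate their P2 entries.
Rows 1 and 2 agree on P2, P6; apply P2, P6→P5, P7 and equate their P5, P7 entries.
Row 3 is now all distinguished symbols — the join is lossless.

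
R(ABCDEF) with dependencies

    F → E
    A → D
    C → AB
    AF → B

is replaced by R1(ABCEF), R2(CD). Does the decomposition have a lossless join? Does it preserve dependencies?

Lossless test: (C)⁺ = {ABCD}, which contains all of one fragment — lossless.
Dependency preservation: the restricted closure of {A} across the fragments never reaches {D}, so A → D cannot be enforced without a join — not preserved.

lossless but not dependency-preserving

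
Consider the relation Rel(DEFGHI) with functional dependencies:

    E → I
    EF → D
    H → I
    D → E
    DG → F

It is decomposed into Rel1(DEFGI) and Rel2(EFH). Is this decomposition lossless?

No

Common attributes: Rel1 ∩ Rel2 = {EF}.
Closure of {EF}: E → I applies, adding I; EF → D applies, adding D. So (EF)⁺ = {DEFI}.
The closure contains neither all of Rel1 = {DEFGI} nor all of Rel2 = {EFH}, so the common attributes are not a superkey of either fragment. The join is lossy.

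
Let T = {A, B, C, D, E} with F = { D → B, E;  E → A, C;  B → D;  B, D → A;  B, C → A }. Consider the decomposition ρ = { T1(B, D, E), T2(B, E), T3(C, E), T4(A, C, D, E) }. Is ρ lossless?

Yes

Chase test. Columns are A, B, C, D, E; row i has aⱼ where attribute j ∈ Ti, else bᵢⱼ.
Initial tableau (one row per fragment):
  row 1: b11 a2 b13 a4 a5
  row 2: b21 a2 b23 b24 a5
  row 3: b31 b32 a3 b34 a5
  row 4: a1 b42 a3 a4 a5
Rows 1 and 4 agree on D; apply D→B, E and equate their B, E entries.
Rows 1 and 2 agree on E; apply E→A, C and equate their A, C entries.
Rows 1 and 3 agree on E; apply E→A, C and equate their A, C entries.
Rows 1 and 4 agree on E; apply E→A, C and equate their A, C entries.
Rows 1 and 2 agree on B; apply B→D and equate their D entries.
Row 1 is now all distinguished symbols — the join is lossless.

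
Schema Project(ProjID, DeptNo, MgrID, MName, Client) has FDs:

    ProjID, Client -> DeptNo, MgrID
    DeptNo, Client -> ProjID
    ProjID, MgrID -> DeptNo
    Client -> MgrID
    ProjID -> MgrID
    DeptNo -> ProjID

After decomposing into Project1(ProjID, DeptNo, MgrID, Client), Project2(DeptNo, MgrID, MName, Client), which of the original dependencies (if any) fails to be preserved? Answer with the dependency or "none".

ProjID, Client → DeptNo, MgrID lies within Project1.
DeptNo, Client → ProjID lies within Project1.
ProjID, MgrID → DeptNo lies within Project1.
Client → MgrID lies within Project1.
ProjID → MgrID lies within Project1.
DeptNo → ProjID lies within Project1.
Every dependency is enforceable on the fragments, so the decomposition is dependency-preserving.

none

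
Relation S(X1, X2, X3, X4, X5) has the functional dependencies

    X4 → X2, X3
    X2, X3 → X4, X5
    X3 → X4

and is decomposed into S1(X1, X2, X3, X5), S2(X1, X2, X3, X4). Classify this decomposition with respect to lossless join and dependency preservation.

Lossless test: (X1, X2, X3)⁺ = {X1, X2, X3, X4, X5}, which contains all of one fragment — lossless.
Dependency preservation: X2, X3 → X4, X5 is not contained in any single fragment, but the restricted closure of its left-hand side across the fragments still reaches the right-hand side; the remaining FDs each lie inside some fragment. All dependencies are preserved.

lossless and dependency-preserving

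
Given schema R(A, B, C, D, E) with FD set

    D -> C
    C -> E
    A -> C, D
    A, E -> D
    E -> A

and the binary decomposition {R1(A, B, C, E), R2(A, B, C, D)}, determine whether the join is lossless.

Common attributes: R1 ∩ R2 = {A, B, C}.
Closure of {A, B, C}: C → E applies, adding E; A → C, D applies, adding D. So (A, B, C)⁺ = {A, B, C, D, E}.
This closure contains every attribute of R1, so R1 ∩ R2 → R1. The join is lossless.

Yes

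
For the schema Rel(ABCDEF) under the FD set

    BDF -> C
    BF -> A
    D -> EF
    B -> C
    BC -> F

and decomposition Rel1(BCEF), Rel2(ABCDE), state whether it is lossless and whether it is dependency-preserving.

lossless but not dependency-preserving

Lossless test: (BCE)⁺ = {ABCEF}, which contains all of one fragment — lossless.
Dependency preservation: the restricted closure of {D} across the fragments never reaches {EF}, so D → EF cannot be enforced without a join — not preserved.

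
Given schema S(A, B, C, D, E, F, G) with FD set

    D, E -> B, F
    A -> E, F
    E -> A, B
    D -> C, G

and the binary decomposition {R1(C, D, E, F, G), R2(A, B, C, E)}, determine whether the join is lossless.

Common attributes: R1 ∩ R2 = {C, E}.
Closure of {C, E}: E → A, B applies, adding A, B; A → E, F applies, adding F. So (C, E)⁺ = {A, B, C, E, F}.
This closure contains every attribute of R2, so R1 ∩ R2 → R2. The join is lossless.

Yes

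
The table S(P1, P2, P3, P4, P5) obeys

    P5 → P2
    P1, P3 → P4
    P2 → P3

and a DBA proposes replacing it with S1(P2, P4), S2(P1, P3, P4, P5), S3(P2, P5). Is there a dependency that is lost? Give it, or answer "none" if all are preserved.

P2 → P3

Check P2 → P3: no single fragment contains all of {P2, P3}, and the restricted closure of {P2} across the fragments never reaches {P3}.
P5 → P2 is preserved.
P1, P3 → P4 is preserved.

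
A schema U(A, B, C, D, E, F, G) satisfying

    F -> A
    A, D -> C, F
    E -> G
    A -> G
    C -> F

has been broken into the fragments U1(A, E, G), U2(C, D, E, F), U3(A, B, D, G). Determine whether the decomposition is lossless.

Chase test. Columns are A, B, C, D, E, F, G; row i has aⱼ where attribute j ∈ Ui, else bᵢⱼ.
Initial tableau (one row per fragment):
  row 1: a1 b12 b13 b14 a5 b16 a7
  row 2: b21 b22 a3 a4 a5 a6 b27
  row 3: a1 a2 b33 a4 b35 b36 a7
Rows 1 and 2 agree on E; apply E→G and equate their G entries.
No row becomes fully distinguished — the join is lossy.

No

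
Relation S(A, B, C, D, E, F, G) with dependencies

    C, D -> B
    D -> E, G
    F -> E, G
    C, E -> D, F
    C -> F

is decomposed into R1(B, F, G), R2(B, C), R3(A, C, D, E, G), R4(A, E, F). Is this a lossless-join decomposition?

No

Chase test. Columns are A, B, C, D, E, F, G; row i has aⱼ where attribute j ∈ Ri, else bᵢⱼ.
Initial tableau (one row per fragment):
  row 1: b11 a2 b13 b14 b15 a6 a7
  row 2: b21 a2 a3 b24 b25 b26 b27
  row 3: a1 b32 a3 a4 a5 b36 a7
  row 4: a1 b42 b43 b44 a5 a6 b47
Rows 1 and 4 agree on F; apply F→E, G and equate their E, G entries.
Rows 2 and 3 agree on C; apply C→F and equate their F entries.
Rows 2 and 3 agree on F; apply F→E, G and equate their E, G entries.
Rows 2 and 3 agree on C, E; apply C, E→D, F and equate their D, F entries.
Rows 2 and 3 agree on C, D; apply C, D→B and equate their B entries.
No row becomes fully distinguished — the join is lossy.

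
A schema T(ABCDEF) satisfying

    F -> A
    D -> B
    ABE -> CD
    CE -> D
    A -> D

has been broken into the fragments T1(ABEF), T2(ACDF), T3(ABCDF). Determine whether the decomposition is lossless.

Chase test. Columns are ABCDEF; row i has aⱼ where attribute j ∈ Ti, else bᵢⱼ.
Initial tableau (one row per fragment):
  row 1: a1 a2 b13 b14 a5 a6
  row 2: a1 b22 a3 a4 b25 a6
  row 3: a1 a2 a3 a4 b35 a6
Rows 2 and 3 agree on D; apply D→B and equate their B entries.
Rows 1 and 2 agree on A; apply A→D and equate their D entries.
No row becomes fully distinguished — the join is lossy.

No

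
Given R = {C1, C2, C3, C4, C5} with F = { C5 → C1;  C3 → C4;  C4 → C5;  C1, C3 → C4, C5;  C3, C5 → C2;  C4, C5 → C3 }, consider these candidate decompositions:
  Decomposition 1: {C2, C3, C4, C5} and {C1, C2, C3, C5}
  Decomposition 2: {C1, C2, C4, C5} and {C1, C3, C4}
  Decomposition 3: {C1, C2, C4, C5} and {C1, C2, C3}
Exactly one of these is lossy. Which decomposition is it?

Decomposition 3

Decomposition 1: common = {C2, C3, C5}, closure = {C1, C2, C3, C4, C5} → lossless.
Decomposition 2: common = {C1, C4}, closure = {C1, C2, C3, C4, C5} → lossless.
Decomposition 3: common = {C1, C2}, closure = {C1, C2} → lossy.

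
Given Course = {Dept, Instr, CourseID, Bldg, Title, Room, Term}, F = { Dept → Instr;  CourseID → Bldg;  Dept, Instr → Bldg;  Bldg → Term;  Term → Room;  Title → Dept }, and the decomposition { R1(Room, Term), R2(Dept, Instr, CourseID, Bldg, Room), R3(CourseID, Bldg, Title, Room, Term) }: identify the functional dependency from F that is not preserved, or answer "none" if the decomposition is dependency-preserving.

Check Title → Dept: no single fragment contains all of {Dept, Title}, and the restricted closure of {Title} across the fragments never reaches {Dept}.
Dept → Instr is preserved.
CourseID → Bldg is preserved.
Dept, Instr → Bldg is preserved.
Bldg → Term is preserved.
Term → Room is preserved.

Title → Dept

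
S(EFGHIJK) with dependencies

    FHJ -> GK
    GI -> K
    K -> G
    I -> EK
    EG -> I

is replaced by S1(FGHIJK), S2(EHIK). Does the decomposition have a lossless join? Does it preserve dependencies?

lossless but not dependency-preserving

Lossless test: (HIK)⁺ = {EGHIK}, which contains all of one fragment — lossless.
Dependency preservation: the restricted closure of {EG} across the fragments never reaches {I}, so EG → I cannot be enforced without a join — not preserved.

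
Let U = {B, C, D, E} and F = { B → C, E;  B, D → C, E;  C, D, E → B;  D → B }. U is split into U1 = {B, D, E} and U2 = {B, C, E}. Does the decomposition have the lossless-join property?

Common attributes: U1 ∩ U2 = {B, E}.
Closure of {B, E}: B → C, E applies, adding C. So (B, E)⁺ = {B, C, E}.
This closure contains every attribute of U2, so U1 ∩ U2 → U2. The join is lossless.

Yes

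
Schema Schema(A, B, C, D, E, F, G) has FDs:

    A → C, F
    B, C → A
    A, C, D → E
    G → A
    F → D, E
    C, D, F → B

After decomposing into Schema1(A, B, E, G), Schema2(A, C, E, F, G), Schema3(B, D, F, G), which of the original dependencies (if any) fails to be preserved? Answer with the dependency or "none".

Check B, C → A: no single fragment contains all of {A, B, C}, and the restricted closure of {B, C} across the fragments never reaches {A}.
A → C, F is preserved.
A, C, D → E is preserved.
G → A is preserved.
F → D, E is preserved.
C, D, F → B is preserved.

B, C → A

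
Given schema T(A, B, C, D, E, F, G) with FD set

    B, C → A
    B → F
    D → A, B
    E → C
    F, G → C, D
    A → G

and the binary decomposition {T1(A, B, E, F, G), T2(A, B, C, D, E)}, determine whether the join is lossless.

Yes

Common attributes: T1 ∩ T2 = {A, B, E}.
Closure of {A, B, E}: B → F applies, adding F; E → C applies, adding C; A → G applies, adding G; F, G → C, D applies, adding D. So (A, B, E)⁺ = {A, B, C, D, E, F, G}.
This closure contains every attribute of T1, so T1 ∩ T2 → T1. The join is lossless.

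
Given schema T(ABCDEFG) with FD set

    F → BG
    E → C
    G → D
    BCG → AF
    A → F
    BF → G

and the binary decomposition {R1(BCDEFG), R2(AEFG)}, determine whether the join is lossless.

Common attributes: R1 ∩ R2 = {EFG}.
Closure of {EFG}: F → BG applies, adding B; E → C applies, adding C; G → D applies, adding D; BCG → AF applies, adding A. So (EFG)⁺ = {ABCDEFG}.
This closure contains every attribute of R1, so R1 ∩ R2 → R1. The join is lossless.

Yes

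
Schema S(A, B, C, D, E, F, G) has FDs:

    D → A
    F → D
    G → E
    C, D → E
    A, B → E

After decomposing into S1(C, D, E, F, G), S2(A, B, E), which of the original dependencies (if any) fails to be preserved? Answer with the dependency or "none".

D → A

Check D → A: no single fragment contains all of {A, D}, and the restricted closure of {D} across the fragments never reaches {A}.
F → D is preserved.
G → E is preserved.
C, D → E is preserved.
A, B → E is preserved.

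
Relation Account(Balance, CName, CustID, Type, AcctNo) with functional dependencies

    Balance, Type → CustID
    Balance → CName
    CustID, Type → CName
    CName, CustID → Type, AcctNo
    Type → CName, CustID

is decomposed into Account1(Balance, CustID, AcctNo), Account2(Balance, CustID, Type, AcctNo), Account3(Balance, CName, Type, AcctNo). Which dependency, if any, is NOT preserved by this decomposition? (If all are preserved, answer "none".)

CName, CustID → Type, AcctNo

Check CName, CustID → Type, AcctNo: no single fragment contains all of {CName, CustID, Type, AcctNo}, and the restricted closure of {CName, CustID} across the fragments never reaches {Type, AcctNo}.
Balance, Type → CustID is preserved.
Balance → CName is preserved.
CustID, Type → CName is preserved.
Type → CName, CustID is preserved.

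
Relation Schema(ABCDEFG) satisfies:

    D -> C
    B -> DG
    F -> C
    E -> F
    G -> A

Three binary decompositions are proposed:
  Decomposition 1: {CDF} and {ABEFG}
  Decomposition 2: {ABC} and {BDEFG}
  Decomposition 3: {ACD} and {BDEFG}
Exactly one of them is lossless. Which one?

Decomposition 2

Decomposition 1: common = {F}, closure = {CF} → lossy.
Decomposition 2: common = {B}, closure = {ABCDG} → lossless.
Decomposition 3: common = {D}, closure = {CD} → lossy.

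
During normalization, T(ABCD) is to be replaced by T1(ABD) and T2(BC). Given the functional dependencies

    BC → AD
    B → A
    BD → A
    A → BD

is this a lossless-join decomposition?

Yes

Common attributes: T1 ∩ T2 = {B}.
Closure of {B}: B → A applies, adding A; A → BD applies, adding D. So (B)⁺ = {ABD}.
This closure contains every attribute of T1, so T1 ∩ T2 → T1. The join is lossless.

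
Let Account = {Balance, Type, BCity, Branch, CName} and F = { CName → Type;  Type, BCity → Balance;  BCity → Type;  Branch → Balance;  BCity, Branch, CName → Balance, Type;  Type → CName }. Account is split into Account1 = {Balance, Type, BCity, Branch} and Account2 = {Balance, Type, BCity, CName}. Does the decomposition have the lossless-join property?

Yes

Common attributes: Account1 ∩ Account2 = {Balance, Type, BCity}.
Closure of {Balance, Type, BCity}: Type → CName applies, adding CName. So (Balance, Type, BCity)⁺ = {Balance, Type, BCity, CName}.
This closure contains every attribute of Account2, so Account1 ∩ Account2 → Account2. The join is lossless.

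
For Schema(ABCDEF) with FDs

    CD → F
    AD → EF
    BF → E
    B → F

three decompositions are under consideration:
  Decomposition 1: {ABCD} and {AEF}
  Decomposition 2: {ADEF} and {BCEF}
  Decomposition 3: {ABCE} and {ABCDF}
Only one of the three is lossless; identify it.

Decomposition 1: common = {A}, closure = {A} → lossy.
Decomposition 2: common = {EF}, closure = {EF} → lossy.
Decomposition 3: common = {ABC}, closure = {ABCEF} → lossless.

Decomposition 3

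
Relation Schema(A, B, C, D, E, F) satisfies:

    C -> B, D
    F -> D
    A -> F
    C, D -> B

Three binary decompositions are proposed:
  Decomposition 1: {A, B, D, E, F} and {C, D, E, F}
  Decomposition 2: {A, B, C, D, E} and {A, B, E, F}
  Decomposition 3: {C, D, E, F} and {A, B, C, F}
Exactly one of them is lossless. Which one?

Decomposition 1: common = {D, E, F}, closure = {D, E, F} → lossy.
Decomposition 2: common = {A, B, E}, closure = {A, B, D, E, F} → lossless.
Decomposition 3: common = {C, F}, closure = {B, C, D, F} → lossy.

Decomposition 2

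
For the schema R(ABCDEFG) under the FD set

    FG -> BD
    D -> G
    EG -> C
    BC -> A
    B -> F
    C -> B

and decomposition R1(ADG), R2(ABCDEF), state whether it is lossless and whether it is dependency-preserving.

lossless but not dependency-preserving

Lossless test: (AD)⁺ = {ADG}, which contains all of one fragment — lossless.
Dependency preservation: the restricted closure of {FG} across the fragments never reaches {BD}, so FG → BD cannot be enforced without a join — not preserved.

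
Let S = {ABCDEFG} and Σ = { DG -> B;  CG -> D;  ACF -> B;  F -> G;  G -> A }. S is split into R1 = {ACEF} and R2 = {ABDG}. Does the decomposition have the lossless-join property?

No

Common attributes: R1 ∩ R2 = {A}.
No dependency enlarges {A}, so (A)⁺ = {A}.
The closure contains neither all of R1 = {ACEF} nor all of R2 = {ABDG}, so the common attributes are not a superkey of either fragment. The join is lossy.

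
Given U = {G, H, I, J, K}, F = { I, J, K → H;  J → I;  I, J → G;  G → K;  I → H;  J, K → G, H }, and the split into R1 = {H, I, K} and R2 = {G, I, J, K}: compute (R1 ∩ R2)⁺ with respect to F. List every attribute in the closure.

R1 ∩ R2 = {I, K}.
I → H applies, adding H
Closure: {H, I, K}.

H, I, K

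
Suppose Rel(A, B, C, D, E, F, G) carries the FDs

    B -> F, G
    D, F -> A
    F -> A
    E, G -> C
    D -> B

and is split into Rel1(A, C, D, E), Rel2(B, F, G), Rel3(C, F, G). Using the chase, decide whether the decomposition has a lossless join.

Chase test. Columns are A, B, C, D, E, F, G; row i has aⱼ where attribute j ∈ Reli, else bᵢⱼ.
Initial tableau (one row per fragment):
  row 1: a1 b12 a3 a4 a5 b16 b17
  row 2: b21 a2 b23 b24 b25 a6 a7
  row 3: b31 b32 a3 b34 b35 a6 a7
Rows 2 and 3 agree on F; apply F→A and equate their A entries.
No row becomes fully distinguished — the join is lossy.

No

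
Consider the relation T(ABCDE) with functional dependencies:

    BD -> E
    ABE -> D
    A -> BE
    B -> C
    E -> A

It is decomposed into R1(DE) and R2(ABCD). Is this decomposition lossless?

Common attributes: R1 ∩ R2 = {D}.
No dependency enlarges {D}, so (D)⁺ = {D}.
The closure contains neither all of R1 = {DE} nor all of R2 = {ABCD}, so the common attributes are not a superkey of either fragment. The join is lossy.

No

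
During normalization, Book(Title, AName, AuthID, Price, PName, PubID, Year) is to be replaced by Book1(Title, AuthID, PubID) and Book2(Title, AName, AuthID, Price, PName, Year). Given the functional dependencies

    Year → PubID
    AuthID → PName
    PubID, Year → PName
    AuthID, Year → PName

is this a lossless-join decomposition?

No

Common attributes: Book1 ∩ Book2 = {Title, AuthID}.
Closure of {Title, AuthID}: AuthID → PName applies, adding PName. So (Title, AuthID)⁺ = {Title, AuthID, PName}.
The closure contains neither all of Book1 = {Title, AuthID, PubID} nor all of Book2 = {Title, AName, AuthID, Price, PName, Year}, so the common attributes are not a superkey of either fragment. The join is lossy.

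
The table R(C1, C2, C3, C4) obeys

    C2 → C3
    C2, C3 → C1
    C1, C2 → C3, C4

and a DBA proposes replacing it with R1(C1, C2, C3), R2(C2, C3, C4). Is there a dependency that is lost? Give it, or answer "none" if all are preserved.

none

C2 → C3 lies within R1.
C2, C3 → C1 lies within R1.
C1, C2 → C3, C4: restricted closure across fragments reaches C3, C4.
Every dependency is enforceable on the fragments, so the decomposition is dependency-preserving.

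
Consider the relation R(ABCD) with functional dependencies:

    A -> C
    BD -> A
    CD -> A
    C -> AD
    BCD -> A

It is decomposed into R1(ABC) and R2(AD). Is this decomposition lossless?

Common attributes: R1 ∩ R2 = {A}.
Closure of {A}: A → C applies, adding C; C → AD applies, adding D. So (A)⁺ = {ACD}.
This closure contains every attribute of R2, so R1 ∩ R2 → R2. The join is lossless.

Yes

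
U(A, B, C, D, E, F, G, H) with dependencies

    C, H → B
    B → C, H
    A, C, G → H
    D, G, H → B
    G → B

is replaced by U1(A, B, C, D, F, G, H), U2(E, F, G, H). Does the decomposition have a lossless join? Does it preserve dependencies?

lossy but dependency-preserving

Lossless test: (F, G, H)⁺ = {B, C, F, G, H}, which is a superkey of neither fragment — lossy.
Dependency preservation: every FD's attributes lie within a single fragment, so each can be enforced locally — preserved.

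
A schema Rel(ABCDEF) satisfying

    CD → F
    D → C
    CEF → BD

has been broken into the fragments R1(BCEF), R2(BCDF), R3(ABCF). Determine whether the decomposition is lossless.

Chase test. Columns are ABCDEF; row i has aⱼ where attribute j ∈ Ri, else bᵢⱼ.
Initial tableau (one row per fragment):
  row 1: b11 a2 a3 b14 a5 a6
  row 2: b21 a2 a3 a4 b25 a6
  row 3: a1 a2 a3 b34 b35 a6
No row becomes fully distinguished — the join is lossy.

No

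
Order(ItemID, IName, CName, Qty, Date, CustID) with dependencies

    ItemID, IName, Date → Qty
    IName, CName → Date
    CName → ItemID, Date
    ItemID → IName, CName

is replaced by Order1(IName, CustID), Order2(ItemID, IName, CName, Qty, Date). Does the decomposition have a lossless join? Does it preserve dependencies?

lossy but dependency-preserving

Lossless test: (IName)⁺ = {IName}, which is a superkey of neither fragment — lossy.
Dependency preservation: every FD's attributes lie within a single fragment, so each can be enforced locally — preserved.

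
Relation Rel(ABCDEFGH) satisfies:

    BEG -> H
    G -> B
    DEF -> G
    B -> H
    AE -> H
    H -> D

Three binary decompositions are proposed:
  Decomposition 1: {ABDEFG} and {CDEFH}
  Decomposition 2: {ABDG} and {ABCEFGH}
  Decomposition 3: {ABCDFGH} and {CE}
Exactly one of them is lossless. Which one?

Decomposition 2

Decomposition 1: common = {DEF}, closure = {BDEFGH} → lossy.
Decomposition 2: common = {ABG}, closure = {ABDGH} → lossless.
Decomposition 3: common = {C}, closure = {C} → lossy.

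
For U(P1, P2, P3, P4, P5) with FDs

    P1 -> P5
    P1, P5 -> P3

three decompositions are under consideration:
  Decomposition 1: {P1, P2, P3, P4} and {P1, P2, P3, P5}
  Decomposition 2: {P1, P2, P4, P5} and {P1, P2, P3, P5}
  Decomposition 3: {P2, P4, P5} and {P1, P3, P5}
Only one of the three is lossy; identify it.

Decomposition 3

Decomposition 1: common = {P1, P2, P3}, closure = {P1, P2, P3, P5} → lossless.
Decomposition 2: common = {P1, P2, P5}, closure = {P1, P2, P3, P5} → lossless.
Decomposition 3: common = {P5}, closure = {P5} → lossy.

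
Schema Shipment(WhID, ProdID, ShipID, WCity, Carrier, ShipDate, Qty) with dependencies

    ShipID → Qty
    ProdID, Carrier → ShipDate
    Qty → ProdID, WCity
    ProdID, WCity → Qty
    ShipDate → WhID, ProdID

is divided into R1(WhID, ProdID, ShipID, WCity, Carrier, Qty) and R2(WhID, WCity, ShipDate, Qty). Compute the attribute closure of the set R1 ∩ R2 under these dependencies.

R1 ∩ R2 = {WhID, WCity, Qty}.
Qty → ProdID, WCity applies, adding ProdID
Closure: {WhID, ProdID, WCity, Qty}.

WhID, ProdID, WCity, Qty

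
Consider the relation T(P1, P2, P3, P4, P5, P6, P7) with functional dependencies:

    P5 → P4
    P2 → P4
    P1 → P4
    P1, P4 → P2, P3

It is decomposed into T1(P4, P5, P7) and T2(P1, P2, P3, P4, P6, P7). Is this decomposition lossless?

Common attributes: T1 ∩ T2 = {P4, P7}.
No dependency enlarges {P4, P7}, so (P4, P7)⁺ = {P4, P7}.
The closure contains neither all of T1 = {P4, P5, P7} nor all of T2 = {P1, P2, P3, P4, P6, P7}, so the common attributes are not a superkey of either fragment. The join is lossy.

No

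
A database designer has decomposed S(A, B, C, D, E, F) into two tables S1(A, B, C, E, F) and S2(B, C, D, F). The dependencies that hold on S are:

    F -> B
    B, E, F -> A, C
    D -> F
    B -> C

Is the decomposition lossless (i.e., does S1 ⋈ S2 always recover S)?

No

Common attributes: S1 ∩ S2 = {B, C, F}.
No dependency enlarges {B, C, F}, so (B, C, F)⁺ = {B, C, F}.
The closure contains neither all of S1 = {A, B, C, E, F} nor all of S2 = {B, C, D, F}, so the common attributes are not a superkey of either fragment. The join is lossy.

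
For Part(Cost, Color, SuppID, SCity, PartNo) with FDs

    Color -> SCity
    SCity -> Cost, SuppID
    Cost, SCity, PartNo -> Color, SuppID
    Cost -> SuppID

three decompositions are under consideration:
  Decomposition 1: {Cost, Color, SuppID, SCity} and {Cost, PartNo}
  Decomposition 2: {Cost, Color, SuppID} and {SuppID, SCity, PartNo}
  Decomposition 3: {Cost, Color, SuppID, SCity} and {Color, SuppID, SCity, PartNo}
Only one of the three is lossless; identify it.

Decomposition 3

Decomposition 1: common = {Cost}, closure = {Cost, SuppID} → lossy.
Decomposition 2: common = {SuppID}, closure = {SuppID} → lossy.
Decomposition 3: common = {Color, SuppID, SCity}, closure = {Cost, Color, SuppID, SCity} → lossless.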